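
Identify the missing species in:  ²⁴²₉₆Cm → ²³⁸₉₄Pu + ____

alpha particle

Conserve mass number: 242 = 238 + A, so A = 4.
Conserve atomic number: 96 = 94 + Z, so Z = 2.
A = 4 and Z = 2 is ⁴₂He — an alpha particle.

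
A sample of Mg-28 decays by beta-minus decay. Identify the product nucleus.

Beta-minus decay: mass number changes by +0, atomic number by +1.
A: 28 = 28; Z: 12 + 1 = 13.
Z = 13 is aluminium, so the daughter is Al-28.

Al-28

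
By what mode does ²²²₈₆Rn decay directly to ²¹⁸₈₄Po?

alpha decay

ΔA = 218 − 222 = -4; ΔZ = 84 − 86 = -2.
A drops by 4 and Z drops by 2 — the signature of alpha emission.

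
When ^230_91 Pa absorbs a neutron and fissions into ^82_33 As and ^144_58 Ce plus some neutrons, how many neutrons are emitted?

Conserve mass number: 231 = 82 + 144 + k, so k = 231 − 226 = 5.
Check atomic number: 91 = 33 + 58 + 0 = 91. ✓

5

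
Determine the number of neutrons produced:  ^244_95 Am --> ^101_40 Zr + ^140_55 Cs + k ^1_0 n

3

Conserve mass number: 244 = 101 + 140 + k, so k = 244 − 241 = 3.
Check atomic number: 95 = 40 + 55 + 0 = 95. ✓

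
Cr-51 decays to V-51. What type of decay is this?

ΔA = 51 − 51 = 0; ΔZ = 23 − 24 = -1.
A is unchanged and Z drops by 1 — a proton has become a neutron (β⁺ emission or electron capture).

beta-plus decay or electron capture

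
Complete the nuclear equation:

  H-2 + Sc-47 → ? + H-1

Sc-48

Conserve mass number: 2 + 47 = A + 1, so A = 48.
Conserve atomic number: 1 + 21 = Z + 1, so Z = 21.
Z = 21 is scandium, so the species is Sc-48.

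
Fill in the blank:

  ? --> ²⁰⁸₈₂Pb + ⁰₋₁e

Conserve mass number: A = 208 + 0, so A = 208.
Conserve atomic number: Z = 82 − 1, so Z = 81.
Z = 81 is thallium, so the species is ²⁰⁸₈₁Tl.

Tl-208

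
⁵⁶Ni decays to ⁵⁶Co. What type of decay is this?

ΔA = 56 − 56 = 0; ΔZ = 27 − 28 = -1.
A is unchanged and Z drops by 1 — a proton has become a neutron (β⁺ emission or electron capture).

beta-plus decay or electron capture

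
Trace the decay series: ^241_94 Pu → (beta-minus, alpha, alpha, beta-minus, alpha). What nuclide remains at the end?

Th-229

Start: (A, Z) = (241, 94).
After β⁻: (241, 95).
After α: (237, 93).
After α: (233, 91).
After β⁻: (233, 92).
After α: (229, 90).
Z = 90 is thorium.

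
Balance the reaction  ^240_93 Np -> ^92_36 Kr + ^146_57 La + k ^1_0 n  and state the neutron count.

Conserve mass number: 240 = 92 + 146 + k, so k = 240 − 238 = 2.
Check atomic number: 93 = 36 + 57 + 0 = 93. ✓

2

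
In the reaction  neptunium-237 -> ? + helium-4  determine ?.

Conserve mass number: 237 = A + 4, so A = 233.
Conserve atomic number: 93 = Z + 2, so Z = 91.
Z = 91 is protactinium, so the species is protactinium-233.

Pa-233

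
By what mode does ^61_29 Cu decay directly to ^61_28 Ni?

beta-plus decay or electron capture

ΔA = 61 − 61 = 0; ΔZ = 28 − 29 = -1.
A is unchanged and Z drops by 1 — a proton has become a neutron (β⁺ emission or electron capture).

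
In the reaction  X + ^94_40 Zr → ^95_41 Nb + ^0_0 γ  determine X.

Conserve mass number: A + 94 = 95 + 0, so A = 1.
Conserve atomic number: Z + 40 = 41 + 0, so Z = 1.
A = 1 and Z = 1 is ^1_1 H — a proton.

proton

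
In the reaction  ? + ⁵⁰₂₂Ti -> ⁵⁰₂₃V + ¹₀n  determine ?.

Conserve mass number: A + 50 = 50 + 1, so A = 1.
Conserve atomic number: Z + 22 = 23 + 0, so Z = 1.
A = 1 and Z = 1 is ¹₁H — a proton.

proton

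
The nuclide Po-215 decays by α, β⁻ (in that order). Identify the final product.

Bi-211

Start: (A, Z) = (215, 84).
After α: (211, 82).
After β⁻: (211, 83).
Z = 83 is bismuth.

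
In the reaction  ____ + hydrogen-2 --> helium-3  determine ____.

Conserve mass number: A + 2 = 3, so A = 1.
Conserve atomic number: Z + 1 = 2, so Z = 1.
A = 1 and Z = 1 is hydrogen-1 — a proton.

proton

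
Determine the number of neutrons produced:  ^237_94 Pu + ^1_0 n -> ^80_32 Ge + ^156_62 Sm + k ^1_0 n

Conserve mass number: 238 = 80 + 156 + k, so k = 238 − 236 = 2.
Check atomic number: 94 = 32 + 62 + 0 = 94. ✓

2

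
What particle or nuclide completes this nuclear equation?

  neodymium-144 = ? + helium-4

Ce-140

Conserve mass number: 144 = A + 4, so A = 140.
Conserve atomic number: 60 = Z + 2, so Z = 58.
Z = 58 is cerium, so the species is cerium-140.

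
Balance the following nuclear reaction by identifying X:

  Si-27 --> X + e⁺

Conserve mass number: 27 = A + 0, so A = 27.
Conserve atomic number: 14 = Z + 1, so Z = 13.
Z = 13 is aluminium, so the species is Al-27.

Al-27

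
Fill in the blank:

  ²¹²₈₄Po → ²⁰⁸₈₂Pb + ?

Conserve mass number: 212 = 208 + A, so A = 4.
Conserve atomic number: 84 = 82 + Z, so Z = 2.
A = 4 and Z = 2 is ⁴₂He — an alpha particle.

alpha particle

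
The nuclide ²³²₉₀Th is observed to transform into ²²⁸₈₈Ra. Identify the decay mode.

alpha decay

ΔA = 228 − 232 = -4; ΔZ = 88 − 90 = -2.
A drops by 4 and Z drops by 2 — the signature of alpha emission.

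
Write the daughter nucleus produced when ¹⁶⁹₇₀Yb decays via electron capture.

Electron capture: mass number changes by +0, atomic number by -1.
A: 169 = 169; Z: 70 − 1 = 69.
Z = 69 is thulium, so the daughter is ¹⁶⁹₆₉Tm.

Tm-169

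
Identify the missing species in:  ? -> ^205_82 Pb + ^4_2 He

Po-209

Conserve mass number: A = 205 + 4, so A = 209.
Conserve atomic number: Z = 82 + 2, so Z = 84.
Z = 84 is polonium, so the species is ^209_84 Po.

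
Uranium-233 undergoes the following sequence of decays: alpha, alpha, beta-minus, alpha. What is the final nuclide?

Fr-221

Start: (A, Z) = (233, 92).
After α: (229, 90).
After α: (225, 88).
After β⁻: (225, 89).
After α: (221, 87).
Z = 87 is francium.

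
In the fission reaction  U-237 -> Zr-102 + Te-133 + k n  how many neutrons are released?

2

Conserve mass number: 237 = 102 + 133 + k, so k = 237 − 235 = 2.
Check atomic number: 92 = 40 + 52 + 0 = 92. ✓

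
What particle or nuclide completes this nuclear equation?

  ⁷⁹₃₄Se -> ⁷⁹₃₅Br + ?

Conserve mass number: 79 = 79 + A, so A = 0.
Conserve atomic number: 34 = 35 + Z, so Z = -1.
A = 0 and Z = -1 is ⁰₋₁e — a beta-minus particle.

beta-minus particle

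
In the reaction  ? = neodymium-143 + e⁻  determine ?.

Pr-143

Conserve mass number: A = 143 + 0, so A = 143.
Conserve atomic number: Z = 60 − 1, so Z = 59.
Z = 59 is praseodymium, so the species is praseodymium-143.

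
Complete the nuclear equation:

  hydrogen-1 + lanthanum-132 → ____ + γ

Ce-133

Conserve mass number: 1 + 132 = A + 0, so A = 133.
Conserve atomic number: 1 + 57 = Z + 0, so Z = 58.
Z = 58 is cerium, so the species is cerium-133.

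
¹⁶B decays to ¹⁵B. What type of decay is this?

neutron emission

ΔA = 15 − 16 = -1; ΔZ = 5 − 5 = +0.
A drops by 1 with Z unchanged — a neutron was emitted.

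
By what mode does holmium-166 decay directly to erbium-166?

beta-minus decay

ΔA = 166 − 166 = 0; ΔZ = 68 − 67 = +1.
A is unchanged and Z rises by 1 — a neutron has become a proton (β⁻ decay).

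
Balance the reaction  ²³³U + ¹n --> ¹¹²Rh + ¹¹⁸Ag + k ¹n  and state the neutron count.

4

Conserve mass number: 234 = 112 + 118 + k, so k = 234 − 230 = 4.
Check atomic number: 92 = 45 + 47 + 0 = 92. ✓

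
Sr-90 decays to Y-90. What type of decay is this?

ΔA = 90 − 90 = 0; ΔZ = 39 − 38 = +1.
A is unchanged and Z rises by 1 — a neutron has become a proton (β⁻ decay).

beta-minus decay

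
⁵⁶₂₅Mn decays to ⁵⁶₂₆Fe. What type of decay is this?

beta-minus decay

ΔA = 56 − 56 = 0; ΔZ = 26 − 25 = +1.
A is unchanged and Z rises by 1 — a neutron has become a proton (β⁻ decay).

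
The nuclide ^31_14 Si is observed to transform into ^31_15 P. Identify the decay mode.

ΔA = 31 − 31 = 0; ΔZ = 15 − 14 = +1.
A is unchanged and Z rises by 1 — a neutron has become a proton (β⁻ decay).

beta-minus decay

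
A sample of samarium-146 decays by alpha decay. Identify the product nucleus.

Alpha decay: mass number changes by -4, atomic number by -2.
A: 146 − 4 = 142; Z: 62 − 2 = 60.
Z = 60 is neodymium, so the daughter is neodymium-142.

Nd-142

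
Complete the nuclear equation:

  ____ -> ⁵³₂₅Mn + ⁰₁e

Conserve mass number: A = 53 + 0, so A = 53.
Conserve atomic number: Z = 25 + 1, so Z = 26.
Z = 26 is iron, so the species is ⁵³₂₆Fe.

Fe-53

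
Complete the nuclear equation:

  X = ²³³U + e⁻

Conserve mass number: A = 233 + 0, so A = 233.
Conserve atomic number: Z = 92 − 1, so Z = 91.
Z = 91 is protactinium, so the species is ²³³Pa.

Pa-233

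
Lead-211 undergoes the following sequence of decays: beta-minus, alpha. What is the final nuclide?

Start: (A, Z) = (211, 82).
After β⁻: (211, 83).
After α: (207, 81).
Z = 81 is thallium.

Tl-207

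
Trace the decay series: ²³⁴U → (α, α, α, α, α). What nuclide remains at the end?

Pb-214

Start: (A, Z) = (234, 92).
After α: (230, 90).
After α: (226, 88).
After α: (222, 86).
After α: (218, 84).
After α: (214, 82).
Z = 82 is lead.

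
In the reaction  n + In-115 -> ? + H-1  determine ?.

Conserve mass number: 1 + 115 = A + 1, so A = 115.
Conserve atomic number: 0 + 49 = Z + 1, so Z = 48.
Z = 48 is cadmium, so the species is Cd-115.

Cd-115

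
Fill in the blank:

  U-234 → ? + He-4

Conserve mass number: 234 = A + 4, so A = 230.
Conserve atomic number: 92 = Z + 2, so Z = 90.
Z = 90 is thorium, so the species is Th-230.

Th-230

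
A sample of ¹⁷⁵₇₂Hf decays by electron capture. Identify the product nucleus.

Electron capture: mass number changes by +0, atomic number by -1.
A: 175 = 175; Z: 72 − 1 = 71.
Z = 71 is lutetium, so the daughter is ¹⁷⁵₇₁Lu.

Lu-175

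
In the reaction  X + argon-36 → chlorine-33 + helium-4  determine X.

proton

Conserve mass number: A + 36 = 33 + 4, so A = 1.
Conserve atomic number: Z + 18 = 17 + 2, so Z = 1.
A = 1 and Z = 1 is hydrogen-1 — a proton.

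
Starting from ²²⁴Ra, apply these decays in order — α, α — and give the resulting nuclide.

Po-216

Start: (A, Z) = (224, 88).
After α: (220, 86).
After α: (216, 84).
Z = 84 is polonium.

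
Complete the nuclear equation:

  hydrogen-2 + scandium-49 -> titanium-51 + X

gamma ray

Conserve mass number: 2 + 49 = 51 + A, so A = 0.
Conserve atomic number: 1 + 21 = 22 + Z, so Z = 0.
A = 0 and Z = 0 is γ — a gamma ray.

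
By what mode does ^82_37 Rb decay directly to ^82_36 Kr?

ΔA = 82 − 82 = 0; ΔZ = 36 − 37 = -1.
A is unchanged and Z drops by 1 — a proton has become a neutron (β⁺ emission or electron capture).

beta-plus decay or electron capture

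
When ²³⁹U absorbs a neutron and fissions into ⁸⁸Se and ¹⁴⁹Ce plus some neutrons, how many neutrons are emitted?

Conserve mass number: 240 = 88 + 149 + k, so k = 240 − 237 = 3.
Check atomic number: 92 = 34 + 58 + 0 = 92. ✓

3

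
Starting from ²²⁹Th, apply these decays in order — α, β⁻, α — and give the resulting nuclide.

Fr-221

Start: (A, Z) = (229, 90).
After α: (225, 88).
After β⁻: (225, 89).
After α: (221, 87).
Z = 87 is francium.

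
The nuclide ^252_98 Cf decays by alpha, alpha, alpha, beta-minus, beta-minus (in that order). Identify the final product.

Start: (A, Z) = (252, 98).
After α: (248, 96).
After α: (244, 94).
After α: (240, 92).
After β⁻: (240, 93).
After β⁻: (240, 94).
Z = 94 is plutonium.

Pu-240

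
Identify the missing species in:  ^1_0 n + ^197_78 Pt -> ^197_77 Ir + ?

Conserve mass number: 1 + 197 = 197 + A, so A = 1.
Conserve atomic number: 0 + 78 = 77 + Z, so Z = 1.
A = 1 and Z = 1 is ^1_1 H — a proton.

proton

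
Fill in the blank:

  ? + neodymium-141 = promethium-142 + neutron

deuteron

Conserve mass number: A + 141 = 142 + 1, so A = 2.
Conserve atomic number: Z + 60 = 61 + 0, so Z = 1.
A = 2 and Z = 1 is hydrogen-2 — a deuteron.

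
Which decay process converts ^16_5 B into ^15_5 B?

ΔA = 15 − 16 = -1; ΔZ = 5 − 5 = +0.
A drops by 1 with Z unchanged — a neutron was emitted.

neutron emission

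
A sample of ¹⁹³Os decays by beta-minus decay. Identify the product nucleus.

Beta-minus decay: mass number changes by +0, atomic number by +1.
A: 193 = 193; Z: 76 + 1 = 77.
Z = 77 is iridium, so the daughter is ¹⁹³Ir.

Ir-193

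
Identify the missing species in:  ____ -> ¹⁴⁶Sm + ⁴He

Conserve mass number: A = 146 + 4, so A = 150.
Conserve atomic number: Z = 62 + 2, so Z = 64.
Z = 64 is gadolinium, so the species is ¹⁵⁰Gd.

Gd-150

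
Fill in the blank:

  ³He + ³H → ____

Li-6

Conserve mass number: 3 + 3 = A, so A = 6.
Conserve atomic number: 2 + 1 = Z, so Z = 3.
Z = 3 is lithium, so the species is ⁶Li.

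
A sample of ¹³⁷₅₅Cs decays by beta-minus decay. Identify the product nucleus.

Ba-137

Beta-minus decay: mass number changes by +0, atomic number by +1.
A: 137 = 137; Z: 55 + 1 = 56.
Z = 56 is barium, so the daughter is ¹³⁷₅₆Ba.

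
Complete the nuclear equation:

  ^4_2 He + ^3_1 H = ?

Li-7

Conserve mass number: 4 + 3 = A, so A = 7.
Conserve atomic number: 2 + 1 = Z, so Z = 3.
Z = 3 is lithium, so the species is ^7_3 Li.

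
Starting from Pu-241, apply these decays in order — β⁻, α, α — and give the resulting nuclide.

Start: (A, Z) = (241, 94).
After β⁻: (241, 95).
After α: (237, 93).
After α: (233, 91).
Z = 91 is protactinium.

Pa-233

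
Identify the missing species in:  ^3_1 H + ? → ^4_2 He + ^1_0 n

deuteron

Conserve mass number: 3 + A = 4 + 1, so A = 2.
Conserve atomic number: 1 + Z = 2 + 0, so Z = 1.
A = 2 and Z = 1 is ^2_1 H — a deuteron.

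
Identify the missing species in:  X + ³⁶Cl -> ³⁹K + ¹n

Conserve mass number: A + 36 = 39 + 1, so A = 4.
Conserve atomic number: Z + 17 = 19 + 0, so Z = 2.
A = 4 and Z = 2 is ⁴He — an alpha particle.

alpha particle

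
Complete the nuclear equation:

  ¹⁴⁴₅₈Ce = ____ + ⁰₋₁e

Conserve mass number: 144 = A + 0, so A = 144.
Conserve atomic number: 58 = Z − 1, so Z = 59.
Z = 59 is praseodymium, so the species is ¹⁴⁴₅₉Pr.

Pr-144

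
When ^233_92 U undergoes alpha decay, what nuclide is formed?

Th-229

Alpha decay: mass number changes by -4, atomic number by -2.
A: 233 − 4 = 229; Z: 92 − 2 = 90.
Z = 90 is thorium, so the daughter is ^229_90 Th.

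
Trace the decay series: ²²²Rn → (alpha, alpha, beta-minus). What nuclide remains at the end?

Bi-214

Start: (A, Z) = (222, 86).
After α: (218, 84).
After α: (214, 82).
After β⁻: (214, 83).
Z = 83 is bismuth.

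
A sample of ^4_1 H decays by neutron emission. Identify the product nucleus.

Neutron emission: mass number changes by -1, atomic number by +0.
A: 4 − 1 = 3; Z: 1 = 1.
Z = 1 is hydrogen, so the daughter is ^3_1 H.

H-3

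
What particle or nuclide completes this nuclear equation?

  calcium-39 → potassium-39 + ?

positron

Conserve mass number: 39 = 39 + A, so A = 0.
Conserve atomic number: 20 = 19 + Z, so Z = 1.
A = 0 and Z = 1 is e⁺ — a positron.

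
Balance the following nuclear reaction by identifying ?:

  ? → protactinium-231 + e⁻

Th-231

Conserve mass number: A = 231 + 0, so A = 231.
Conserve atomic number: Z = 91 − 1, so Z = 90.
Z = 90 is thorium, so the species is thorium-231.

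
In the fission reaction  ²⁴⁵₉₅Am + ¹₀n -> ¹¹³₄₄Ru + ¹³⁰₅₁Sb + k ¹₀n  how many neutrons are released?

Conserve mass number: 246 = 113 + 130 + k, so k = 246 − 243 = 3.
Check atomic number: 95 = 44 + 51 + 0 = 95. ✓

3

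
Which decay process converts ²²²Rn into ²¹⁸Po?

alpha decay

ΔA = 218 − 222 = -4; ΔZ = 84 − 86 = -2.
A drops by 4 and Z drops by 2 — the signature of alpha emission.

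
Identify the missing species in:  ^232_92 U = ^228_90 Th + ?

alpha particle

Conserve mass number: 232 = 228 + A, so A = 4.
Conserve atomic number: 92 = 90 + Z, so Z = 2.
A = 4 and Z = 2 is ^4_2 He — an alpha particle.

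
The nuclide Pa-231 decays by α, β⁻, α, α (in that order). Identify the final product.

Start: (A, Z) = (231, 91).
After α: (227, 89).
After β⁻: (227, 90).
After α: (223, 88).
After α: (219, 86).
Z = 86 is radon.

Rn-219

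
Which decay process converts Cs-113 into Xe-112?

ΔA = 112 − 113 = -1; ΔZ = 54 − 55 = -1.
A drops by 1 and Z drops by 1 — a proton was emitted.

proton emission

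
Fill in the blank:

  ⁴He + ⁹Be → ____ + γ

C-13

Conserve mass number: 4 + 9 = A + 0, so A = 13.
Conserve atomic number: 2 + 4 = Z + 0, so Z = 6.
Z = 6 is carbon, so the species is ¹³C.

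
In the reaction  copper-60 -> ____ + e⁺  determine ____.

Conserve mass number: 60 = A + 0, so A = 60.
Conserve atomic number: 29 = Z + 1, so Z = 28.
Z = 28 is nickel, so the species is nickel-60.

Ni-60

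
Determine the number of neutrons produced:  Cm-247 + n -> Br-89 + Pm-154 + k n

Conserve mass number: 248 = 89 + 154 + k, so k = 248 − 243 = 5.
Check atomic number: 96 = 35 + 61 + 0 = 96. ✓

5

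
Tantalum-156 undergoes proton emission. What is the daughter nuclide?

Proton emission: mass number changes by -1, atomic number by -1.
A: 156 − 1 = 155; Z: 73 − 1 = 72.
Z = 72 is hafnium, so the daughter is hafnium-155.

Hf-155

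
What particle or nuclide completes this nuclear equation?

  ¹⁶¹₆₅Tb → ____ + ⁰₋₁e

Dy-161

Conserve mass number: 161 = A + 0, so A = 161.
Conserve atomic number: 65 = Z − 1, so Z = 66.
Z = 66 is dysprosium, so the species is ¹⁶¹₆₆Dy.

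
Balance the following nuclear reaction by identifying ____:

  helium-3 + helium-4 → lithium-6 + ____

proton

Conserve mass number: 3 + 4 = 6 + A, so A = 1.
Conserve atomic number: 2 + 2 = 3 + Z, so Z = 1.
A = 1 and Z = 1 is hydrogen-1 — a proton.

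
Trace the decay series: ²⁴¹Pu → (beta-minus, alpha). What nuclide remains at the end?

Np-237

Start: (A, Z) = (241, 94).
After β⁻: (241, 95).
After α: (237, 93).
Z = 93 is neptunium.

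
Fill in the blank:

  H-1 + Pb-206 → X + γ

Conserve mass number: 1 + 206 = A + 0, so A = 207.
Conserve atomic number: 1 + 82 = Z + 0, so Z = 83.
Z = 83 is bismuth, so the species is Bi-207.

Bi-207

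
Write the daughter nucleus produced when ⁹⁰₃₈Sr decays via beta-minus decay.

Beta-minus decay: mass number changes by +0, atomic number by +1.
A: 90 = 90; Z: 38 + 1 = 39.
Z = 39 is yttrium, so the daughter is ⁹⁰₃₉Y.

Y-90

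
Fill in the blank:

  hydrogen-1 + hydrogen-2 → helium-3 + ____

Conserve mass number: 1 + 2 = 3 + A, so A = 0.
Conserve atomic number: 1 + 1 = 2 + Z, so Z = 0.
A = 0 and Z = 0 is γ — a gamma ray.

gamma ray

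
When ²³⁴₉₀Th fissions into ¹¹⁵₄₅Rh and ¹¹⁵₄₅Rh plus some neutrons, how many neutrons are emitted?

4

Conserve mass number: 234 = 115 + 115 + k, so k = 234 − 230 = 4.
Check atomic number: 90 = 45 + 45 + 0 = 90. ✓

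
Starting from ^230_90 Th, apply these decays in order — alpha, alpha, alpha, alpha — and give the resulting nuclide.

Start: (A, Z) = (230, 90).
After α: (226, 88).
After α: (222, 86).
After α: (218, 84).
After α: (214, 82).
Z = 82 is lead.

Pb-214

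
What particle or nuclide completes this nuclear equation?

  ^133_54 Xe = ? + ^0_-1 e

Cs-133

Conserve mass number: 133 = A + 0, so A = 133.
Conserve atomic number: 54 = Z − 1, so Z = 55.
Z = 55 is caesium, so the species is ^133_55 Cs.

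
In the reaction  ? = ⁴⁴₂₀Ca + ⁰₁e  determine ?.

Conserve mass number: A = 44 + 0, so A = 44.
Conserve atomic number: Z = 20 + 1, so Z = 21.
Z = 21 is scandium, so the species is ⁴⁴₂₁Sc.

Sc-44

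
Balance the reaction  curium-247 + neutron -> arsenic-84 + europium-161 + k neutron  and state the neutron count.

3

Conserve mass number: 248 = 84 + 161 + k, so k = 248 − 245 = 3.
Check atomic number: 96 = 33 + 63 + 0 = 96. ✓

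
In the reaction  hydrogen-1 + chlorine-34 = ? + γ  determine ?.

Ar-35

Conserve mass number: 1 + 34 = A + 0, so A = 35.
Conserve atomic number: 1 + 17 = Z + 0, so Z = 18.
Z = 18 is argon, so the species is argon-35.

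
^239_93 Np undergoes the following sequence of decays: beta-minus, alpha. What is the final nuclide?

U-235

Start: (A, Z) = (239, 93).
After β⁻: (239, 94).
After α: (235, 92).
Z = 92 is uranium.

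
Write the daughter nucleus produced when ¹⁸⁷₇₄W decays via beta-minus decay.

Beta-minus decay: mass number changes by +0, atomic number by +1.
A: 187 = 187; Z: 74 + 1 = 75.
Z = 75 is rhenium, so the daughter is ¹⁸⁷₇₅Re.

Re-187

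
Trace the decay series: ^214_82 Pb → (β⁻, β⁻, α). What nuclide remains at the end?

Pb-210

Start: (A, Z) = (214, 82).
After β⁻: (214, 83).
After β⁻: (214, 84).
After α: (210, 82).
Z = 82 is lead.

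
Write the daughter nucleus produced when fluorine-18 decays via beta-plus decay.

Beta-plus decay: mass number changes by +0, atomic number by -1.
A: 18 = 18; Z: 9 − 1 = 8.
Z = 8 is oxygen, so the daughter is oxygen-18.

O-18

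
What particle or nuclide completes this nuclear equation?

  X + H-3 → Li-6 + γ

Conserve mass number: A + 3 = 6 + 0, so A = 3.
Conserve atomic number: Z + 1 = 3 + 0, so Z = 2.
Z = 2 is helium, so the species is He-3.

He-3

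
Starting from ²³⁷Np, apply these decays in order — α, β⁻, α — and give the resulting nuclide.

Start: (A, Z) = (237, 93).
After α: (233, 91).
After β⁻: (233, 92).
After α: (229, 90).
Z = 90 is thorium.

Th-229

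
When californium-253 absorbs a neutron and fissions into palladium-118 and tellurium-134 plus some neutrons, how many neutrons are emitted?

Conserve mass number: 254 = 118 + 134 + k, so k = 254 − 252 = 2.
Check atomic number: 98 = 46 + 52 + 0 = 98. ✓

2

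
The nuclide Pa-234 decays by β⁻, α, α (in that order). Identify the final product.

Start: (A, Z) = (234, 91).
After β⁻: (234, 92).
After α: (230, 90).
After α: (226, 88).
Z = 88 is radium.

Ra-226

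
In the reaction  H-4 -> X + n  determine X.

Conserve mass number: 4 = A + 1, so A = 3.
Conserve atomic number: 1 = Z + 0, so Z = 1.
A = 3 and Z = 1 is H-3 — a triton.

H-3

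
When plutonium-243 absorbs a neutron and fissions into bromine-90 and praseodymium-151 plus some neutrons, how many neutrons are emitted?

3

Conserve mass number: 244 = 90 + 151 + k, so k = 244 − 241 = 3.
Check atomic number: 94 = 35 + 59 + 0 = 94. ✓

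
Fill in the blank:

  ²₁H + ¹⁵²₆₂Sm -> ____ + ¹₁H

Sm-153

Conserve mass number: 2 + 152 = A + 1, so A = 153.
Conserve atomic number: 1 + 62 = Z + 1, so Z = 62.
Z = 62 is samarium, so the species is ¹⁵³₆₂Sm.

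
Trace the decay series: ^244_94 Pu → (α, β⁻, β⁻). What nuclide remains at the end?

Pu-240

Start: (A, Z) = (244, 94).
After α: (240, 92).
After β⁻: (240, 93).
After β⁻: (240, 94).
Z = 94 is plutonium.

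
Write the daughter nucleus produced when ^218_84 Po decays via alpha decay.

Pb-214

Alpha decay: mass number changes by -4, atomic number by -2.
A: 218 − 4 = 214; Z: 84 − 2 = 82.
Z = 82 is lead, so the daughter is ^214_82 Pb.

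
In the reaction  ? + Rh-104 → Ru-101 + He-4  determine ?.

Conserve mass number: A + 104 = 101 + 4, so A = 1.
Conserve atomic number: Z + 45 = 44 + 2, so Z = 1.
A = 1 and Z = 1 is H-1 — a proton.

proton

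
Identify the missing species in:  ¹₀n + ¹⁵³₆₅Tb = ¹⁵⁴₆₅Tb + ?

gamma ray

Conserve mass number: 1 + 153 = 154 + A, so A = 0.
Conserve atomic number: 0 + 65 = 65 + Z, so Z = 0.
A = 0 and Z = 0 is ⁰₀γ — a gamma ray.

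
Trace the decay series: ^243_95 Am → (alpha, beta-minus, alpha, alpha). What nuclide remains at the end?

Start: (A, Z) = (243, 95).
After α: (239, 93).
After β⁻: (239, 94).
After α: (235, 92).
After α: (231, 90).
Z = 90 is thorium.

Th-231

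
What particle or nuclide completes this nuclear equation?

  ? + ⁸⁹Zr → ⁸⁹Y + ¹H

neutron

Conserve mass number: A + 89 = 89 + 1, so A = 1.
Conserve atomic number: Z + 40 = 39 + 1, so Z = 0.
A = 1 and Z = 0 is ¹n — a neutron.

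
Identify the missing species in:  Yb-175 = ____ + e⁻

Conserve mass number: 175 = A + 0, so A = 175.
Conserve atomic number: 70 = Z − 1, so Z = 71.
Z = 71 is lutetium, so the species is Lu-175.

Lu-175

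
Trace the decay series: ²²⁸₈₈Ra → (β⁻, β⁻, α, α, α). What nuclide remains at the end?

Start: (A, Z) = (228, 88).
After β⁻: (228, 89).
After β⁻: (228, 90).
After α: (224, 88).
After α: (220, 86).
After α: (216, 84).
Z = 84 is polonium.

Po-216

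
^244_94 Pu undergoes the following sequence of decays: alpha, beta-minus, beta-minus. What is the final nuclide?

Start: (A, Z) = (244, 94).
After α: (240, 92).
After β⁻: (240, 93).
After β⁻: (240, 94).
Z = 94 is plutonium.

Pu-240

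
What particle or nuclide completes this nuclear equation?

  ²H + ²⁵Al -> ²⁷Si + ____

gamma ray

Conserve mass number: 2 + 25 = 27 + A, so A = 0.
Conserve atomic number: 1 + 13 = 14 + Z, so Z = 0.
A = 0 and Z = 0 is γ — a gamma ray.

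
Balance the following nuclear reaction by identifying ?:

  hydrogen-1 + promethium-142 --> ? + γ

Conserve mass number: 1 + 142 = A + 0, so A = 143.
Conserve atomic number: 1 + 61 = Z + 0, so Z = 62.
Z = 62 is samarium, so the species is samarium-143.

Sm-143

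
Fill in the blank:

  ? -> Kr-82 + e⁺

Conserve mass number: A = 82 + 0, so A = 82.
Conserve atomic number: Z = 36 + 1, so Z = 37.
Z = 37 is rubidium, so the species is Rb-82.

Rb-82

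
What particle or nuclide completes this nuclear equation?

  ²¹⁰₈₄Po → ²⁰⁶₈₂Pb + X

Conserve mass number: 210 = 206 + A, so A = 4.
Conserve atomic number: 84 = 82 + Z, so Z = 2.
A = 4 and Z = 2 is ⁴₂He — an alpha particle.

alpha particle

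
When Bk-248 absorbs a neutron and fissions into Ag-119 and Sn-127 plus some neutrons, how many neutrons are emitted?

Conserve mass number: 249 = 119 + 127 + k, so k = 249 − 246 = 3.
Check atomic number: 97 = 47 + 50 + 0 = 97. ✓

3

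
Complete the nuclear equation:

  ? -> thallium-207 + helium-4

Conserve mass number: A = 207 + 4, so A = 211.
Conserve atomic number: Z = 81 + 2, so Z = 83.
Z = 83 is bismuth, so the species is bismuth-211.

Bi-211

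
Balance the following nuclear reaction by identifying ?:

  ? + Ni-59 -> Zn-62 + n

Conserve mass number: A + 59 = 62 + 1, so A = 4.
Conserve atomic number: Z + 28 = 30 + 0, so Z = 2.
A = 4 and Z = 2 is He-4 — an alpha particle.

alpha particle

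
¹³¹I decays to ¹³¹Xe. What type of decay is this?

beta-minus decay

ΔA = 131 − 131 = 0; ΔZ = 54 − 53 = +1.
A is unchanged and Z rises by 1 — a neutron has become a proton (β⁻ decay).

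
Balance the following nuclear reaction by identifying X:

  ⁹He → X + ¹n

He-8

Conserve mass number: 9 = A + 1, so A = 8.
Conserve atomic number: 2 = Z + 0, so Z = 2.
Z = 2 is helium, so the species is ⁸He.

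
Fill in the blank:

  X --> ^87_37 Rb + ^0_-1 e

Kr-87

Conserve mass number: A = 87 + 0, so A = 87.
Conserve atomic number: Z = 37 − 1, so Z = 36.
Z = 36 is krypton, so the species is ^87_36 Kr.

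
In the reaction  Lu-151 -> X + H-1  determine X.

Yb-150

Conserve mass number: 151 = A + 1, so A = 150.
Conserve atomic number: 71 = Z + 1, so Z = 70.
Z = 70 is ytterbium, so the species is Yb-150.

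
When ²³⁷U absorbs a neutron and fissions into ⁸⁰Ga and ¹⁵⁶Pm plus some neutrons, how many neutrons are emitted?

2

Conserve mass number: 238 = 80 + 156 + k, so k = 238 − 236 = 2.
Check atomic number: 92 = 31 + 61 + 0 = 92. ✓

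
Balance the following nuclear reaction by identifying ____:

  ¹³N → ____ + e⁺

C-13

Conserve mass number: 13 = A + 0, so A = 13.
Conserve atomic number: 7 = Z + 1, so Z = 6.
Z = 6 is carbon, so the species is ¹³C.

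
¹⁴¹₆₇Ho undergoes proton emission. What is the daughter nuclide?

Dy-140

Proton emission: mass number changes by -1, atomic number by -1.
A: 141 − 1 = 140; Z: 67 − 1 = 66.
Z = 66 is dysprosium, so the daughter is ¹⁴⁰₆₆Dy.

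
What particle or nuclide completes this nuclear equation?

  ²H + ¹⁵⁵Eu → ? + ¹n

Gd-156

Conserve mass number: 2 + 155 = A + 1, so A = 156.
Conserve atomic number: 1 + 63 = Z + 0, so Z = 64.
Z = 64 is gadolinium, so the species is ¹⁵⁶Gd.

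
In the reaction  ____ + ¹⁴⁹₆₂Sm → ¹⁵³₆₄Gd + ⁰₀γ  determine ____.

Conserve mass number: A + 149 = 153 + 0, so A = 4.
Conserve atomic number: Z + 62 = 64 + 0, so Z = 2.
A = 4 and Z = 2 is ⁴₂He — an alpha particle.

alpha particle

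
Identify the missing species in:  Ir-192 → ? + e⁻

Pt-192

Conserve mass number: 192 = A + 0, so A = 192.
Conserve atomic number: 77 = Z − 1, so Z = 78.
Z = 78 is platinum, so the species is Pt-192.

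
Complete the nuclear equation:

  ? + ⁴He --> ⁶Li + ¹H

Conserve mass number: A + 4 = 6 + 1, so A = 3.
Conserve atomic number: Z + 2 = 3 + 1, so Z = 2.
Z = 2 is helium, so the species is ³He.

He-3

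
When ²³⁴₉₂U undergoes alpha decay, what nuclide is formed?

Th-230

Alpha decay: mass number changes by -4, atomic number by -2.
A: 234 − 4 = 230; Z: 92 − 2 = 90.
Z = 90 is thorium, so the daughter is ²³⁰₉₀Th.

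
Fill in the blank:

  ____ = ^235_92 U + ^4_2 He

Conserve mass number: A = 235 + 4, so A = 239.
Conserve atomic number: Z = 92 + 2, so Z = 94.
Z = 94 is plutonium, so the species is ^239_94 Pu.

Pu-239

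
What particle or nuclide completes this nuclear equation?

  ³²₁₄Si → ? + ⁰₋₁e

Conserve mass number: 32 = A + 0, so A = 32.
Conserve atomic number: 14 = Z − 1, so Z = 15.
Z = 15 is phosphorus, so the species is ³²₁₅P.

P-32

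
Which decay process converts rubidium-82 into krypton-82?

ΔA = 82 − 82 = 0; ΔZ = 36 − 37 = -1.
A is unchanged and Z drops by 1 — a proton has become a neutron (β⁺ emission or electron capture).

beta-plus decay or electron capture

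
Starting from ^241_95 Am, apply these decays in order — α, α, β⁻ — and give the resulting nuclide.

U-233

Start: (A, Z) = (241, 95).
After α: (237, 93).
After α: (233, 91).
After β⁻: (233, 92).
Z = 92 is uranium.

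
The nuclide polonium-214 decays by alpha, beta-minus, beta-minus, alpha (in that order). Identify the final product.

Start: (A, Z) = (214, 84).
After α: (210, 82).
After β⁻: (210, 83).
After β⁻: (210, 84).
After α: (206, 82).
Z = 82 is lead.

Pb-206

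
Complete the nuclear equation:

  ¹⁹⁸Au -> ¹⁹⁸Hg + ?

Conserve mass number: 198 = 198 + A, so A = 0.
Conserve atomic number: 79 = 80 + Z, so Z = -1.
A = 0 and Z = -1 is e⁻ — a beta-minus particle.

beta-minus particle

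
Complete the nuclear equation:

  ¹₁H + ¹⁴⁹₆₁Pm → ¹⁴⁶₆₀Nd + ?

alpha particle

Conserve mass number: 1 + 149 = 146 + A, so A = 4.
Conserve atomic number: 1 + 61 = 60 + Z, so Z = 2.
A = 4 and Z = 2 is ⁴₂He — an alpha particle.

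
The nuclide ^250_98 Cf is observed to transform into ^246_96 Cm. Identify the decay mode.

alpha decay

ΔA = 246 − 250 = -4; ΔZ = 96 − 98 = -2.
A drops by 4 and Z drops by 2 — the signature of alpha emission.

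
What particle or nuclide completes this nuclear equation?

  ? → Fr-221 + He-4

Ac-225

Conserve mass number: A = 221 + 4, so A = 225.
Conserve atomic number: Z = 87 + 2, so Z = 89.
Z = 89 is actinium, so the species is Ac-225.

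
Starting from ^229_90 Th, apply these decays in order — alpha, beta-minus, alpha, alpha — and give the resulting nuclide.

Start: (A, Z) = (229, 90).
After α: (225, 88).
After β⁻: (225, 89).
After α: (221, 87).
After α: (217, 85).
Z = 85 is astatine.

At-217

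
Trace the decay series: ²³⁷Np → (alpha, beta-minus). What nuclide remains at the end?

Start: (A, Z) = (237, 93).
After α: (233, 91).
After β⁻: (233, 92).
Z = 92 is uranium.

U-233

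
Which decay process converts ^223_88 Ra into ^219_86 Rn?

alpha decay

ΔA = 219 − 223 = -4; ΔZ = 86 − 88 = -2.
A drops by 4 and Z drops by 2 — the signature of alpha emission.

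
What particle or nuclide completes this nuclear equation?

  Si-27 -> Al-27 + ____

Conserve mass number: 27 = 27 + A, so A = 0.
Conserve atomic number: 14 = 13 + Z, so Z = 1.
A = 0 and Z = 1 is e⁺ — a positron.

positron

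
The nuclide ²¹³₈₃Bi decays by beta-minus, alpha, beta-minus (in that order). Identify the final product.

Start: (A, Z) = (213, 83).
After β⁻: (213, 84).
After α: (209, 82).
After β⁻: (209, 83).
Z = 83 is bismuth.

Bi-209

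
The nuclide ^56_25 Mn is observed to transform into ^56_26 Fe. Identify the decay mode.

beta-minus decay

ΔA = 56 − 56 = 0; ΔZ = 26 − 25 = +1.
A is unchanged and Z rises by 1 — a neutron has become a proton (β⁻ decay).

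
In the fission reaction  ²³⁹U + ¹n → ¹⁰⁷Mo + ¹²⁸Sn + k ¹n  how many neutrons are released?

5

Conserve mass number: 240 = 107 + 128 + k, so k = 240 − 235 = 5.
Check atomic number: 92 = 42 + 50 + 0 = 92. ✓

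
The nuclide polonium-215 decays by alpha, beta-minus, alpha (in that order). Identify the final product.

Start: (A, Z) = (215, 84).
After α: (211, 82).
After β⁻: (211, 83).
After α: (207, 81).
Z = 81 is thallium.

Tl-207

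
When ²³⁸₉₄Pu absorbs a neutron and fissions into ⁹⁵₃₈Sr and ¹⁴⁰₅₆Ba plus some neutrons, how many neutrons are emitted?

4

Conserve mass number: 239 = 95 + 140 + k, so k = 239 − 235 = 4.
Check atomic number: 94 = 38 + 56 + 0 = 94. ✓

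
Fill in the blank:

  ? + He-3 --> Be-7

alpha particle

Conserve mass number: A + 3 = 7, so A = 4.
Conserve atomic number: Z + 2 = 4, so Z = 2.
A = 4 and Z = 2 is He-4 — an alpha particle.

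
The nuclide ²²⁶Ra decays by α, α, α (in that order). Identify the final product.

Pb-214

Start: (A, Z) = (226, 88).
After α: (222, 86).
After α: (218, 84).
After α: (214, 82).
Z = 82 is lead.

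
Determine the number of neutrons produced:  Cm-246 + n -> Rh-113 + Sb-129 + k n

Conserve mass number: 247 = 113 + 129 + k, so k = 247 − 242 = 5.
Check atomic number: 96 = 45 + 51 + 0 = 96. ✓

5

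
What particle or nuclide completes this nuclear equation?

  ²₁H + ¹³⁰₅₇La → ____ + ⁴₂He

Conserve mass number: 2 + 130 = A + 4, so A = 128.
Conserve atomic number: 1 + 57 = Z + 2, so Z = 56.
Z = 56 is barium, so the species is ¹²⁸₅₆Ba.

Ba-128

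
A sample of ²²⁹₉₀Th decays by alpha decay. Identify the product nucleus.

Ra-225

Alpha decay: mass number changes by -4, atomic number by -2.
A: 229 − 4 = 225; Z: 90 − 2 = 88.
Z = 88 is radium, so the daughter is ²²⁵₈₈Ra.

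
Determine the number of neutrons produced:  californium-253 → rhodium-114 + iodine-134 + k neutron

Conserve mass number: 253 = 114 + 134 + k, so k = 253 − 248 = 5.
Check atomic number: 98 = 45 + 53 + 0 = 98. ✓

5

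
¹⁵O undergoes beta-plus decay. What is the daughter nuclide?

Beta-plus decay: mass number changes by +0, atomic number by -1.
A: 15 = 15; Z: 8 − 1 = 7.
Z = 7 is nitrogen, so the daughter is ¹⁵N.

N-15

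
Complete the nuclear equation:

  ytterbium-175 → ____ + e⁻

Lu-175

Conserve mass number: 175 = A + 0, so A = 175.
Conserve atomic number: 70 = Z − 1, so Z = 71.
Z = 71 is lutetium, so the species is lutetium-175.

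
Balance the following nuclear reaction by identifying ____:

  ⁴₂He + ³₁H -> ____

Conserve mass number: 4 + 3 = A, so A = 7.
Conserve atomic number: 2 + 1 = Z, so Z = 3.
Z = 3 is lithium, so the species is ⁷₃Li.

Li-7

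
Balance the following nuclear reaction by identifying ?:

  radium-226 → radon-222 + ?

Conserve mass number: 226 = 222 + A, so A = 4.
Conserve atomic number: 88 = 86 + Z, so Z = 2.
A = 4 and Z = 2 is helium-4 — an alpha particle.

alpha particle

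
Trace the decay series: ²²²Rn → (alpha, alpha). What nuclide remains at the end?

Pb-214

Start: (A, Z) = (222, 86).
After α: (218, 84).
After α: (214, 82).
Z = 82 is lead.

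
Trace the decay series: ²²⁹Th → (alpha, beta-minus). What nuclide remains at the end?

Start: (A, Z) = (229, 90).
After α: (225, 88).
After β⁻: (225, 89).
Z = 89 is actinium.

Ac-225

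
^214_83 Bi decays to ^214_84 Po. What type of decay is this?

ΔA = 214 − 214 = 0; ΔZ = 84 − 83 = +1.
A is unchanged and Z rises by 1 — a neutron has become a proton (β⁻ decay).

beta-minus decay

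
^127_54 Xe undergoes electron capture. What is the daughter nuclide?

Electron capture: mass number changes by +0, atomic number by -1.
A: 127 = 127; Z: 54 − 1 = 53.
Z = 53 is iodine, so the daughter is ^127_53 I.

I-127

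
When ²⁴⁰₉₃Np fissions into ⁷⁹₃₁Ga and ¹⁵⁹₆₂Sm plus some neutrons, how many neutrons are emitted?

Conserve mass number: 240 = 79 + 159 + k, so k = 240 − 238 = 2.
Check atomic number: 93 = 31 + 62 + 0 = 93. ✓

2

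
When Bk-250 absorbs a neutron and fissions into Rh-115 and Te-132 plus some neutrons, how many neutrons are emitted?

Conserve mass number: 251 = 115 + 132 + k, so k = 251 − 247 = 4.
Check atomic number: 97 = 45 + 52 + 0 = 97. ✓

4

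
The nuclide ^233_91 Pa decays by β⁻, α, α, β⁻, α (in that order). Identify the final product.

Start: (A, Z) = (233, 91).
After β⁻: (233, 92).
After α: (229, 90).
After α: (225, 88).
After β⁻: (225, 89).
After α: (221, 87).
Z = 87 is francium.

Fr-221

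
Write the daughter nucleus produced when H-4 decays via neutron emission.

H-3

Neutron emission: mass number changes by -1, atomic number by +0.
A: 4 − 1 = 3; Z: 1 = 1.
Z = 1 is hydrogen, so the daughter is H-3.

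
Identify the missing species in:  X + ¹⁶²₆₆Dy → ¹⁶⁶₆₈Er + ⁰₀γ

Conserve mass number: A + 162 = 166 + 0, so A = 4.
Conserve atomic number: Z + 66 = 68 + 0, so Z = 2.
A = 4 and Z = 2 is ⁴₂He — an alpha particle.

alpha particle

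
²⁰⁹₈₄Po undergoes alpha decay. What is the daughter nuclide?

Pb-205

Alpha decay: mass number changes by -4, atomic number by -2.
A: 209 − 4 = 205; Z: 84 − 2 = 82.
Z = 82 is lead, so the daughter is ²⁰⁵₈₂Pb.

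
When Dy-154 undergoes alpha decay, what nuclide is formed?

Alpha decay: mass number changes by -4, atomic number by -2.
A: 154 − 4 = 150; Z: 66 − 2 = 64.
Z = 64 is gadolinium, so the daughter is Gd-150.

Gd-150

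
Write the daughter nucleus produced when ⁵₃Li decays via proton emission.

He-4

Proton emission: mass number changes by -1, atomic number by -1.
A: 5 − 1 = 4; Z: 3 − 1 = 2.
Z = 2 is helium, so the daughter is ⁴₂He.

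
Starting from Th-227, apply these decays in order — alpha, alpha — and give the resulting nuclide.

Start: (A, Z) = (227, 90).
After α: (223, 88).
After α: (219, 86).
Z = 86 is radon.

Rn-219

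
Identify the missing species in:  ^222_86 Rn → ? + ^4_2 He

Conserve mass number: 222 = A + 4, so A = 218.
Conserve atomic number: 86 = Z + 2, so Z = 84.
Z = 84 is polonium, so the species is ^218_84 Po.

Po-218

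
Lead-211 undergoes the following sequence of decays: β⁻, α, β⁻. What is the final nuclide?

Pb-207

Start: (A, Z) = (211, 82).
After β⁻: (211, 83).
After α: (207, 81).
After β⁻: (207, 82).
Z = 82 is lead.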